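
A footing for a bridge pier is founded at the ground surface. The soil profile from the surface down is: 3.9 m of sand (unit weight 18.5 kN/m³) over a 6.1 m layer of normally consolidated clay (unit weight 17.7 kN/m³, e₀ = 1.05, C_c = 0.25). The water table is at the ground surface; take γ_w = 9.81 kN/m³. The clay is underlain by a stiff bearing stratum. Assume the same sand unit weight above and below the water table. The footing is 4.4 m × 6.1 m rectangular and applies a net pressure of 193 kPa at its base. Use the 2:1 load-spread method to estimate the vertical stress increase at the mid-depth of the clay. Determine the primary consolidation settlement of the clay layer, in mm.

S_c ≈ 153 mm

Mid-depth of clay below the ground surface: z = 3.9 + 6.1/2 = 6.95 m.
Total vertical stress at mid-clay: σ_v = 18.5×3.9 + 17.7×3.05 = 126.13 kPa.
Pore pressure: u = 9.81×(6.95 − 0) = 68.18 kPa.
Initial effective stress: σ'_0 = σ_v − u = 126.13 − 68.18 = 57.95 kPa.
Stress increase at mid-clay by the 2:1 spreading method:
Δσ = qBL/((B+z)(L+z)) = 193×4.4×6.1/((4.4+6.95)(6.1+6.95)) = 34.973 kPa
Final effective stress: σ'_f = σ'_0 + Δσ = 57.95 + 34.973 = 92.923 kPa.
Normally consolidated clay, so the full stress increment lies on the virgin compression line:
S_c = C_c·H/(1+e₀)·log₁₀(σ'_f/σ'_0) = 0.25×6.1/(1+1.05)×log₁₀(92.923/57.95)
    = 0.7439 × 0.20507 = 0.1526 m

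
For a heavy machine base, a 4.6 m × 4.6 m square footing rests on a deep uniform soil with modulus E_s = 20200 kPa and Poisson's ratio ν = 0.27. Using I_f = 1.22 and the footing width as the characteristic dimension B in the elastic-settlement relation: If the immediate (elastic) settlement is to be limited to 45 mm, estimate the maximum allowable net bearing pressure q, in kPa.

q ≈ 175 kPa

S_e = q·B·(1−ν²)/E_s · I_f  ⇒  q = S_e·E_s / (B·(1−ν²)·I_f).
q = 0.045 × 20200 / (4.6 × 0.9271 × 1.22) = 174.7 kPa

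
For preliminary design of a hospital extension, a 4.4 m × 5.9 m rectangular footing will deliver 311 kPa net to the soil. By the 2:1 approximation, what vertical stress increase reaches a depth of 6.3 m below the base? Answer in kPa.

Δσ_z ≈ 61.8 kPa

By the 2:1 method the load spreads at 1 horizontal : 2 vertical, so at depth z the loaded area has grown by z in each plan dimension:
Δσ = qBL/((B+z)(L+z)) = 311×4.4×5.9/((4.4+6.3)(5.9+6.3)) = 61.847 kPa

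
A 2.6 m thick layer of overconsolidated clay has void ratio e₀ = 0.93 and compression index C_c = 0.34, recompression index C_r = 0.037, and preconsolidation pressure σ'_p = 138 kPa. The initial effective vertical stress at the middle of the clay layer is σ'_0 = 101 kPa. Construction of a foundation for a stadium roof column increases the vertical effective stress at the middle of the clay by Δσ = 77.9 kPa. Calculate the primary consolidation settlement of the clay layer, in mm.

S_c ≈ 58.4 mm

Final effective stress: σ'_f = 101 + 77.9 = 178.9 kPa.
σ'_f = 178.9 > σ'_p = 138 kPa, so the stress path crosses the preconsolidation pressure — recompression up to σ'_p, then virgin compression beyond:
S_c = H/(1+e₀)·[C_r·log₁₀(σ'_p/σ'_0) + C_c·log₁₀(σ'_f/σ'_p)]
    = 2.6/1.93 × [0.037×log₁₀(138/101) + 0.34×log₁₀(178.9/138)]
    = 1.3472 × [0.0050156 + 0.038329] = 0.05839 m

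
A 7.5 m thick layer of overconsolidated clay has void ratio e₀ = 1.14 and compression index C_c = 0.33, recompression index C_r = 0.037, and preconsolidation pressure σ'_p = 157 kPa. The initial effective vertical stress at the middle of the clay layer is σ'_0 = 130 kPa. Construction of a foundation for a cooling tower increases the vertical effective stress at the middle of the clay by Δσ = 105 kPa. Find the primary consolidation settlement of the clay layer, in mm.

S_c ≈ 213 mm

Final effective stress: σ'_f = 130 + 105 = 235 kPa.
σ'_f = 235 > σ'_p = 157 kPa, so the stress path crosses the preconsolidation pressure — recompression up to σ'_p, then virgin compression beyond:
S_c = H/(1+e₀)·[C_r·log₁₀(σ'_p/σ'_0) + C_c·log₁₀(σ'_f/σ'_p)]
    = 7.5/2.14 × [0.037×log₁₀(157/130) + 0.33×log₁₀(235/157)]
    = 3.5047 × [0.0030324 + 0.057806] = 0.2132 m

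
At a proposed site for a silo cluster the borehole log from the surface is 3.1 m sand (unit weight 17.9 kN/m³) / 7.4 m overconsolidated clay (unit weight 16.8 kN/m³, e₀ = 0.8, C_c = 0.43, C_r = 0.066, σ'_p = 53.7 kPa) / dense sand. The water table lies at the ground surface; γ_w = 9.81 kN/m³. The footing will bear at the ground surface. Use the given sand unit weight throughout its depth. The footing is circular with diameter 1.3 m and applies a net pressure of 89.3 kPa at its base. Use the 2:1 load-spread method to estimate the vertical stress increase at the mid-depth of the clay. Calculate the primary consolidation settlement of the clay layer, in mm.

Mid-depth of clay below the ground surface: z = 3.1 + 7.4/2 = 6.8 m.
Total vertical stress at mid-clay: σ_v = 17.9×3.1 + 16.8×3.7 = 117.65 kPa.
Pore pressure: u = 9.81×(6.8 − 0) = 66.708 kPa.
Initial effective stress: σ'_0 = σ_v − u = 117.65 − 66.708 = 50.942 kPa.
Stress increase at mid-clay by the 2:1 spreading method:
Δσ ≈ qD²/(D+z)² = 89.3×1.3²/(1.3+6.8)² = 2.3002 kPa
Final effective stress: σ'_f = 50.942 + 2.3002 = 53.242 kPa.
σ'_f = 53.242 ≤ σ'_p = 53.7 kPa, so the clay remains overconsolidated and only the recompression index applies:
S_c = C_r·H/(1+e₀)·log₁₀(σ'_f/σ'_0) = 0.066×7.4/1.8×log₁₀(53.242/50.942)
    = 0.27133 × 0.019178 = 0.005204 m

S_c ≈ 5.2 mm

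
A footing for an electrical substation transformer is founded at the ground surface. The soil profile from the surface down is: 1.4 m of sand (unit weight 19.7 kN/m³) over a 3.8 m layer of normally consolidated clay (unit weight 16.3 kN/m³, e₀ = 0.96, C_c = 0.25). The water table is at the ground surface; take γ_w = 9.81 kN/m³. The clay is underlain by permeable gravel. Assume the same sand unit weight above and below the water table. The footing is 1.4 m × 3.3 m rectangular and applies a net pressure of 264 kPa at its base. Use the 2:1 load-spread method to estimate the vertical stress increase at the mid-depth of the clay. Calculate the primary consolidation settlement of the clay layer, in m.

Mid-depth of clay below the ground surface: z = 1.4 + 3.8/2 = 3.3 m.
Total vertical stress at mid-clay: σ_v = 19.7×1.4 + 16.3×1.9 = 58.55 kPa.
Pore pressure: u = 9.81×(3.3 − 0) = 32.373 kPa.
Initial effective stress: σ'_0 = σ_v − u = 58.55 − 32.373 = 26.177 kPa.
Stress increase at mid-clay by the 2:1 spreading method:
Δσ = qBL/((B+z)(L+z)) = 264×1.4×3.3/((1.4+3.3)(3.3+3.3)) = 39.319 kPa
Final effective stress: σ'_f = σ'_0 + Δσ = 26.177 + 39.319 = 65.496 kPa.
Normally consolidated clay, so the full stress increment lies on the virgin compression line:
S_c = C_c·H/(1+e₀)·log₁₀(σ'_f/σ'_0) = 0.25×3.8/(1+0.96)×log₁₀(65.496/26.177)
    = 0.48469 × 0.39829 = 0.193 m

S_c ≈ 0.193 m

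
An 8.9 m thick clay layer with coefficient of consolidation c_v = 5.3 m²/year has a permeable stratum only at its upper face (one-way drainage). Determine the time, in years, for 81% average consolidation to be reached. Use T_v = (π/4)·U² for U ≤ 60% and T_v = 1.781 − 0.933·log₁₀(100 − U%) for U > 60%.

Drainage path length: H_d = H = 8.9 m (single drainage).
U > 60%: T_v = 1.781 − 0.933·log₁₀(100 − 81) = 0.58792.
t = T_v·H_d²/c_v = 0.58792×8.9²/5.3 = 8.787 years.

t ≈ 8.79 years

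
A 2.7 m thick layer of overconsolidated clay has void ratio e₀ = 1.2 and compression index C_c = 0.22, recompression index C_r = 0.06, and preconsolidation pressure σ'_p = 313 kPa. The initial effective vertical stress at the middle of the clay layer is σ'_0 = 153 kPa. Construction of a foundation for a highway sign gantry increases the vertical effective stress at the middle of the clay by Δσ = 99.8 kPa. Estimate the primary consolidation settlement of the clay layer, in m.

Final effective stress: σ'_f = 153 + 99.8 = 252.8 kPa.
σ'_f = 252.8 ≤ σ'_p = 313 kPa, so the clay remains overconsolidated and only the recompression index applies:
S_c = C_r·H/(1+e₀)·log₁₀(σ'_f/σ'_0) = 0.06×2.7/2.2×log₁₀(252.8/153)
    = 0.073638 × 0.21809 = 0.01606 m

S_c ≈ 0.0161 m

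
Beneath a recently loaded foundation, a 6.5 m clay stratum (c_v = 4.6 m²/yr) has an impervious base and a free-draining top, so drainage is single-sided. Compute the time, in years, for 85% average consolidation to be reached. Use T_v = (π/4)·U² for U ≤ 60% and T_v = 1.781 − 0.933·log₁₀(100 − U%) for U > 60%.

Drainage path length: H_d = H = 6.5 m (single drainage).
U > 60%: T_v = 1.781 − 0.933·log₁₀(100 − 85) = 0.68371.
t = T_v·H_d²/c_v = 0.68371×6.5²/4.6 = 6.28 years.

t ≈ 6.28 years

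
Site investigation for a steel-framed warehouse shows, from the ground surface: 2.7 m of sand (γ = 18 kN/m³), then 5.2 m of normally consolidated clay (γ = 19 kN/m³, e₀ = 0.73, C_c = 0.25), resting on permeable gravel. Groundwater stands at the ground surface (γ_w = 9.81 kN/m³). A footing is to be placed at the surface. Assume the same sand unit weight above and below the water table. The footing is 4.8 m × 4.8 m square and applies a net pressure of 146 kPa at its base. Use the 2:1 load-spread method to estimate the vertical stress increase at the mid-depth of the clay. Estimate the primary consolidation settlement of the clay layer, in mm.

Mid-depth of clay below the ground surface: z = 2.7 + 5.2/2 = 5.3 m.
Total vertical stress at mid-clay: σ_v = 18×2.7 + 19×2.6 = 98 kPa.
Pore pressure: u = 9.81×(5.3 − 0) = 51.993 kPa.
Initial effective stress: σ'_0 = σ_v − u = 98 − 51.993 = 46.007 kPa.
Stress increase at mid-clay by the 2:1 spreading method:
Δσ = qBL/((B+z)(L+z)) = 146×4.8×4.8/((4.8+5.3)(4.8+5.3)) = 32.976 kPa
Final effective stress: σ'_f = σ'_0 + Δσ = 46.007 + 32.976 = 78.983 kPa.
Normally consolidated clay, so the full stress increment lies on the virgin compression line:
S_c = C_c·H/(1+e₀)·log₁₀(σ'_f/σ'_0) = 0.25×5.2/(1+0.73)×log₁₀(78.983/46.007)
    = 0.75145 × 0.23471 = 0.1764 m

S_c ≈ 176 mm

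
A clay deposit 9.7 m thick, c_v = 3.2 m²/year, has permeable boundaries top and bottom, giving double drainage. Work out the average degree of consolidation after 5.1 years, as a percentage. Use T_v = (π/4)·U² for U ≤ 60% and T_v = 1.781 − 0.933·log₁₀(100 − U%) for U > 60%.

Drainage path length: H_d = H/2 = 4.85 m (double drainage).
T_v = c_v·t/H_d² = 3.2×5.1/4.85² = 0.6938.
T_v = 0.6938 corresponds to the U > 60% branch:
U = 1 − 10^((1.781 − T_v)/0.933)/100 = 0.8537

U ≈ 85.4 %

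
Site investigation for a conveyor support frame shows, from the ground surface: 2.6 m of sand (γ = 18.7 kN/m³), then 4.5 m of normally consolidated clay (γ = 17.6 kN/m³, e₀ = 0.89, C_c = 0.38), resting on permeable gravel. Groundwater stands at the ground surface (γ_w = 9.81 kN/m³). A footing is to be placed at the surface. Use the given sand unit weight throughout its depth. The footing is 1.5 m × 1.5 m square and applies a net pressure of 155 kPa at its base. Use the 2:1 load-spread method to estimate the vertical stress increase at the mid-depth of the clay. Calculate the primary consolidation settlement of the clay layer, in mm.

Mid-depth of clay below the ground surface: z = 2.6 + 4.5/2 = 4.85 m.
Total vertical stress at mid-clay: σ_v = 18.7×2.6 + 17.6×2.25 = 88.22 kPa.
Pore pressure: u = 9.81×(4.85 − 0) = 47.578 kPa.
Initial effective stress: σ'_0 = σ_v − u = 88.22 − 47.578 = 40.642 kPa.
Stress increase at mid-clay by the 2:1 spreading method:
Δσ = qBL/((B+z)(L+z)) = 155×1.5×1.5/((1.5+4.85)(1.5+4.85)) = 8.649 kPa
Final effective stress: σ'_f = σ'_0 + Δσ = 40.642 + 8.649 = 49.291 kPa.
Normally consolidated clay, so the full stress increment lies on the virgin compression line:
S_c = C_c·H/(1+e₀)·log₁₀(σ'_f/σ'_0) = 0.38×4.5/(1+0.89)×log₁₀(49.291/40.642)
    = 0.90476 × 0.083793 = 0.07581 m

S_c ≈ 75.8 mm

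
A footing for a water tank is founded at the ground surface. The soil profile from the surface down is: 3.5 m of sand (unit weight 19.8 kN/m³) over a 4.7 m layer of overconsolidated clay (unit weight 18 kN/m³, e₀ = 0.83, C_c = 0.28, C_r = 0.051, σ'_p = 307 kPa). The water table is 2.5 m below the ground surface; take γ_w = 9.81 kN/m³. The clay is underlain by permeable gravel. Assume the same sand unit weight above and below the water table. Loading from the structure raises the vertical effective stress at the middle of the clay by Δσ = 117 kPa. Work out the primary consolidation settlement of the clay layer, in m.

S_c ≈ 0.0518 m

Mid-depth of clay below the ground surface: z = 3.5 + 4.7/2 = 5.85 m.
Total vertical stress at mid-clay: σ_v = 19.8×3.5 + 18×2.35 = 111.6 kPa.
Pore pressure: u = 9.81×(5.85 − 2.5) = 32.864 kPa.
Initial effective stress: σ'_0 = σ_v − u = 111.6 − 32.864 = 78.736 kPa.
Final effective stress: σ'_f = 78.736 + 117 = 195.74 kPa.
σ'_f = 195.74 ≤ σ'_p = 307 kPa, so the clay remains overconsolidated and only the recompression index applies:
S_c = C_r·H/(1+e₀)·log₁₀(σ'_f/σ'_0) = 0.051×4.7/1.83×log₁₀(195.74/78.736)
    = 0.13098 × 0.39551 = 0.05181 m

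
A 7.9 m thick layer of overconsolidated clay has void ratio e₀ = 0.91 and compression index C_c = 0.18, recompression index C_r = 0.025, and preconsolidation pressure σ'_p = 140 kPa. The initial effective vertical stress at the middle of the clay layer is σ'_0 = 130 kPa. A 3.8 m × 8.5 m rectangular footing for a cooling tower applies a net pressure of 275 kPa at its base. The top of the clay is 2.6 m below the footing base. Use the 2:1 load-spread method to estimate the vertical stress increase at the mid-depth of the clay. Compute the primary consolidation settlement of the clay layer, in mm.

S_c ≈ 97 mm

Mid-depth of clay below the footing base: z = 2.6 + 7.9/2 = 6.55 m.
Stress increase at mid-clay by the 2:1 spreading method:
Δσ = qBL/((B+z)(L+z)) = 275×3.8×8.5/((3.8+6.55)(8.5+6.55)) = 57.024 kPa
Final effective stress: σ'_f = 130 + 57.024 = 187.02 kPa.
σ'_f = 187.02 > σ'_p = 140 kPa, so the stress path crosses the preconsolidation pressure — recompression up to σ'_p, then virgin compression beyond:
S_c = H/(1+e₀)·[C_r·log₁₀(σ'_p/σ'_0) + C_c·log₁₀(σ'_f/σ'_p)]
    = 7.9/1.91 × [0.025×log₁₀(140/130) + 0.18×log₁₀(187.02/140)]
    = 4.1361 × [0.00080462 + 0.022637] = 0.09696 m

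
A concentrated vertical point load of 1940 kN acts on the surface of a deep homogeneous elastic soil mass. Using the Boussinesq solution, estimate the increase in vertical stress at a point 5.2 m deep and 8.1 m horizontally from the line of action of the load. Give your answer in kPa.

Boussinesq vertical stress below a point load on an elastic half-space:
Δσ_z = 3P/(2πz²) · [1 + (r/z)²]^(−5/2)
r/z = 8.1/5.2 = 1.5577; [1+(r/z)²]^(−5/2) = 0.046015.
Δσ_z = 3×1940/(2π×5.2²) × 0.046015 = 34.256 × 0.046015 = 1.576 kPa

Δσ_z ≈ 1.58 kPa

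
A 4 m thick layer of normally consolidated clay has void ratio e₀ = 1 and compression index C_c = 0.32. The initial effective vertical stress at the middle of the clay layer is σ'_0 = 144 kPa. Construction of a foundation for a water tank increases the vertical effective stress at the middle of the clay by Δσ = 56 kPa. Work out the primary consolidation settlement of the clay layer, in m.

Final effective stress: σ'_f = σ'_0 + Δσ = 144 + 56 = 200 kPa.
Normally consolidated clay, so the full stress increment lies on the virgin compression line:
S_c = C_c·H/(1+e₀)·log₁₀(σ'_f/σ'_0) = 0.32×4/(1+1)×log₁₀(200/144)
    = 0.64 × 0.14267 = 0.09131 m

S_c ≈ 0.0913 m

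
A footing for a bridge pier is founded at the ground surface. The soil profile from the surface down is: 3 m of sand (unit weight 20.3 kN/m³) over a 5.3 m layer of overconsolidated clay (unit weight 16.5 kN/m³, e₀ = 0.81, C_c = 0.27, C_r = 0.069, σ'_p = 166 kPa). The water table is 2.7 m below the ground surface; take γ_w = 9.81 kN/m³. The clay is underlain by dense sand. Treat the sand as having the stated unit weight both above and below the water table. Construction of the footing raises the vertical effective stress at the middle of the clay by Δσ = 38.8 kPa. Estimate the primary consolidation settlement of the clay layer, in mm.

Mid-depth of clay below the ground surface: z = 3 + 5.3/2 = 5.65 m.
Total vertical stress at mid-clay: σ_v = 20.3×3 + 16.5×2.65 = 104.62 kPa.
Pore pressure: u = 9.81×(5.65 − 2.7) = 28.94 kPa.
Initial effective stress: σ'_0 = σ_v − u = 104.62 − 28.94 = 75.68 kPa.
Final effective stress: σ'_f = 75.68 + 38.8 = 114.48 kPa.
σ'_f = 114.48 ≤ σ'_p = 166 kPa, so the clay remains overconsolidated and only the recompression index applies:
S_c = C_r·H/(1+e₀)·log₁₀(σ'_f/σ'_0) = 0.069×5.3/1.81×log₁₀(114.48/75.68)
    = 0.20205 × 0.17975 = 0.03632 m

S_c ≈ 36.3 mm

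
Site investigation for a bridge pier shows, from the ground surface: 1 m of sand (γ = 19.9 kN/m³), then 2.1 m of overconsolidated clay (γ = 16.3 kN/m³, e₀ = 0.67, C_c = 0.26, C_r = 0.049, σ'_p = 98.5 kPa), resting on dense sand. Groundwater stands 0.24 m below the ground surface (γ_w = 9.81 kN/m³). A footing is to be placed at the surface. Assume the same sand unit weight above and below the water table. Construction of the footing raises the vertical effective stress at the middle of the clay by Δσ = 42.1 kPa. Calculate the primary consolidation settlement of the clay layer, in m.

Mid-depth of clay below the ground surface: z = 1 + 2.1/2 = 2.05 m.
Total vertical stress at mid-clay: σ_v = 19.9×1 + 16.3×1.05 = 37.015 kPa.
Pore pressure: u = 9.81×(2.05 − 0.24) = 17.756 kPa.
Initial effective stress: σ'_0 = σ_v − u = 37.015 − 17.756 = 19.259 kPa.
Final effective stress: σ'_f = 19.259 + 42.1 = 61.359 kPa.
σ'_f = 61.359 ≤ σ'_p = 98.5 kPa, so the clay remains overconsolidated and only the recompression index applies:
S_c = C_r·H/(1+e₀)·log₁₀(σ'_f/σ'_0) = 0.049×2.1/1.67×log₁₀(61.359/19.259)
    = 0.061618 × 0.50324 = 0.03101 m

S_c ≈ 0.031 m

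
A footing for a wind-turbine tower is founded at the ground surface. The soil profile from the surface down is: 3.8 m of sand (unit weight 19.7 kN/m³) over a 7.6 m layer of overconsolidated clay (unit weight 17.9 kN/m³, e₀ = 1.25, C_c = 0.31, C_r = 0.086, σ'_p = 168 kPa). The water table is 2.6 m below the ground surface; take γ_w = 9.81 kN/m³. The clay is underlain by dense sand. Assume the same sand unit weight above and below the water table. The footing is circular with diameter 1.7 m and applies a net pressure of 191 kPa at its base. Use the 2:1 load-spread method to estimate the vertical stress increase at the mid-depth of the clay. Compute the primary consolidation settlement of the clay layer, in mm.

Mid-depth of clay below the ground surface: z = 3.8 + 7.6/2 = 7.6 m.
Total vertical stress at mid-clay: σ_v = 19.7×3.8 + 17.9×3.8 = 142.88 kPa.
Pore pressure: u = 9.81×(7.6 − 2.6) = 49.05 kPa.
Initial effective stress: σ'_0 = σ_v − u = 142.88 − 49.05 = 93.83 kPa.
Stress increase at mid-clay by the 2:1 spreading method:
Δσ ≈ qD²/(D+z)² = 191×1.7²/(1.7+7.6)² = 6.3821 kPa
Final effective stress: σ'_f = 93.83 + 6.3821 = 100.21 kPa.
σ'_f = 100.21 ≤ σ'_p = 168 kPa, so the clay remains overconsolidated and only the recompression index applies:
S_c = C_r·H/(1+e₀)·log₁₀(σ'_f/σ'_0) = 0.086×7.6/2.25×log₁₀(100.21/93.83)
    = 0.29049 × 0.028569 = 0.008299 m

S_c ≈ 8.3 mm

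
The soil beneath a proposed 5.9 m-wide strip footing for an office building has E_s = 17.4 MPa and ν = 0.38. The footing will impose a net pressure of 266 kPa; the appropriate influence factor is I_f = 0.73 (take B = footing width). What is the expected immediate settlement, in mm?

Immediate (elastic) settlement: S_e = q·B·(1−ν²)/E_s · I_f.
E_s = 17.4 MPa = 17400 kPa.
S_e = 266 × 5.9 × (1 − 0.38²) / 17400 × 0.73
    = 266 × 5.9 × 0.8556 / 17400 × 0.73
    = 0.05633 m = 56.33 mm

S_e ≈ 56.3 mm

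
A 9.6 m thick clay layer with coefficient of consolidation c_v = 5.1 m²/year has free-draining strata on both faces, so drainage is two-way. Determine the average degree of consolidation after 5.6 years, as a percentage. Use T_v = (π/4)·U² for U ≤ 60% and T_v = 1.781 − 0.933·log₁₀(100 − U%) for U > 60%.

U ≈ 96.2 %

Drainage path length: H_d = H/2 = 4.8 m (double drainage).
T_v = c_v·t/H_d² = 5.1×5.6/4.8² = 1.2396.
T_v = 1.2396 corresponds to the U > 60% branch:
U = 1 − 10^((1.781 − T_v)/0.933)/100 = 0.962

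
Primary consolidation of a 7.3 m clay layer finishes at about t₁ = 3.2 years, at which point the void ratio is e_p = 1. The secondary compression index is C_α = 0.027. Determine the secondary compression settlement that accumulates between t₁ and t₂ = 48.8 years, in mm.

S_s ≈ 117 mm

Secondary compression: S_s = C_α·H/(1+e_p)·log₁₀(t₂/t₁)
S_s = 0.027×7.3/(1+1)×log₁₀(48.8/3.2)
    = 0.09855 × 1.183 = 0.1166 m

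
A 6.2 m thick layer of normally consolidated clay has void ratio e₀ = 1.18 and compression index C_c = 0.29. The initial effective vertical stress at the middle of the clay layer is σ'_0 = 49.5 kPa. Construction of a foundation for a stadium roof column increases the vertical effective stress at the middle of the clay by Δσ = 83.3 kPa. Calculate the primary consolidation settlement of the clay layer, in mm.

Final effective stress: σ'_f = σ'_0 + Δσ = 49.5 + 83.3 = 132.8 kPa.
Normally consolidated clay, so the full stress increment lies on the virgin compression line:
S_c = C_c·H/(1+e₀)·log₁₀(σ'_f/σ'_0) = 0.29×6.2/(1+1.18)×log₁₀(132.8/49.5)
    = 0.82477 × 0.42859 = 0.3535 m

S_c ≈ 353 mm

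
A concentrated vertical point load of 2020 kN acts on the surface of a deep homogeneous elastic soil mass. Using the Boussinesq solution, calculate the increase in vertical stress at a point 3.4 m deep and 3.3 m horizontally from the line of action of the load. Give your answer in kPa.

Boussinesq vertical stress below a point load on an elastic half-space:
Δσ_z = 3P/(2πz²) · [1 + (r/z)²]^(−5/2)
r/z = 3.3/3.4 = 0.97059; [1+(r/z)²]^(−5/2) = 0.19026.
Δσ_z = 3×2020/(2π×3.4²) × 0.19026 = 83.432 × 0.19026 = 15.87 kPa

Δσ_z ≈ 15.9 kPa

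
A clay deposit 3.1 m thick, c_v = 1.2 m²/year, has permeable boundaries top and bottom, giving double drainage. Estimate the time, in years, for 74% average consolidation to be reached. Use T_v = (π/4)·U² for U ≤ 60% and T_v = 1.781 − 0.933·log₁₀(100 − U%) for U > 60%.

t ≈ 0.923 years

Drainage path length: H_d = H/2 = 1.55 m (double drainage).
U > 60%: T_v = 1.781 − 0.933·log₁₀(100 − 74) = 0.46083.
t = T_v·H_d²/c_v = 0.46083×1.55²/1.2 = 0.9226 years.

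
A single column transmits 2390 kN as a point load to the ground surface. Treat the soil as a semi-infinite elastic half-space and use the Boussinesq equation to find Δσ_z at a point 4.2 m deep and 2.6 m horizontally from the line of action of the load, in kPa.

Boussinesq vertical stress below a point load on an elastic half-space:
Δσ_z = 3P/(2πz²) · [1 + (r/z)²]^(−5/2)
r/z = 2.6/4.2 = 0.61905; [1+(r/z)²]^(−5/2) = 0.4444.
Δσ_z = 3×2390/(2π×4.2²) × 0.4444 = 64.691 × 0.4444 = 28.75 kPa

Δσ_z ≈ 28.7 kPa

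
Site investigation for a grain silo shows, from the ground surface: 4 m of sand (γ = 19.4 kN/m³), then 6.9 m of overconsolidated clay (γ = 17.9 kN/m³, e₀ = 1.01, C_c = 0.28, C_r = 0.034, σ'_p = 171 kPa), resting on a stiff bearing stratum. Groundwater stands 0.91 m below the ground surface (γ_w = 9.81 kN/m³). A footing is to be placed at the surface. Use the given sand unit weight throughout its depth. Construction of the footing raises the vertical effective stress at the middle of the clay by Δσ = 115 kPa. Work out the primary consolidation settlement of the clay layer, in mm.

S_c ≈ 86 mm

Mid-depth of clay below the ground surface: z = 4 + 6.9/2 = 7.45 m.
Total vertical stress at mid-clay: σ_v = 19.4×4 + 17.9×3.45 = 139.35 kPa.
Pore pressure: u = 9.81×(7.45 − 0.91) = 64.157 kPa.
Initial effective stress: σ'_0 = σ_v − u = 139.35 − 64.157 = 75.193 kPa.
Final effective stress: σ'_f = 75.193 + 115 = 190.19 kPa.
σ'_f = 190.19 > σ'_p = 171 kPa, so the stress path crosses the preconsolidation pressure — recompression up to σ'_p, then virgin compression beyond:
S_c = H/(1+e₀)·[C_r·log₁₀(σ'_p/σ'_0) + C_c·log₁₀(σ'_f/σ'_p)]
    = 6.9/2.01 × [0.034×log₁₀(171/75.193) + 0.28×log₁₀(190.19/171)]
    = 3.4328 × [0.012132 + 0.012934] = 0.08605 m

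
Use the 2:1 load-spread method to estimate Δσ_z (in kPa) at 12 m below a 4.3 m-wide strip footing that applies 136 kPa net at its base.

By the 2:1 method the load spreads at 1 horizontal : 2 vertical, so at depth z the loaded area has grown by z in each plan dimension:
Δσ = qB/(B+z) = 136×4.3/(4.3+12) = 35.877 kPa

Δσ_z ≈ 35.9 kPa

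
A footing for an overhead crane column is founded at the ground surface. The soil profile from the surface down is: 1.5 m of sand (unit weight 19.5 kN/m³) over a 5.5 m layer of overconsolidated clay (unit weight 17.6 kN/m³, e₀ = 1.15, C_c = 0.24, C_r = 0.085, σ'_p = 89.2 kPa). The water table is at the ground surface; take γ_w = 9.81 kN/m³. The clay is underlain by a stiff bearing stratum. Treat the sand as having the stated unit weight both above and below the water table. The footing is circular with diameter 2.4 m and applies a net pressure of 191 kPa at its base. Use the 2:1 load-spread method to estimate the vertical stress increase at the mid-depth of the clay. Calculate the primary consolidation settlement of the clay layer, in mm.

Mid-depth of clay below the ground surface: z = 1.5 + 5.5/2 = 4.25 m.
Total vertical stress at mid-clay: σ_v = 19.5×1.5 + 17.6×2.75 = 77.65 kPa.
Pore pressure: u = 9.81×(4.25 − 0) = 41.693 kPa.
Initial effective stress: σ'_0 = σ_v − u = 77.65 − 41.693 = 35.957 kPa.
Stress increase at mid-clay by the 2:1 spreading method:
Δσ ≈ qD²/(D+z)² = 191×2.4²/(2.4+4.25)² = 24.878 kPa
Final effective stress: σ'_f = 35.957 + 24.878 = 60.835 kPa.
σ'_f = 60.835 ≤ σ'_p = 89.2 kPa, so the clay remains overconsolidated and only the recompression index applies:
S_c = C_r·H/(1+e₀)·log₁₀(σ'_f/σ'_0) = 0.085×5.5/2.15×log₁₀(60.835/35.957)
    = 0.21744 × 0.22837 = 0.04966 m

S_c ≈ 49.7 mm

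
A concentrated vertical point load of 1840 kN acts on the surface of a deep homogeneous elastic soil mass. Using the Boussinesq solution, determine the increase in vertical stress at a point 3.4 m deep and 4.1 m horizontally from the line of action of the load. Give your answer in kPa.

Δσ_z ≈ 8.06 kPa

Boussinesq vertical stress below a point load on an elastic half-space:
Δσ_z = 3P/(2πz²) · [1 + (r/z)²]^(−5/2)
r/z = 4.1/3.4 = 1.2059; [1+(r/z)²]^(−5/2) = 0.10599.
Δσ_z = 3×1840/(2π×3.4²) × 0.10599 = 75.998 × 0.10599 = 8.055 kPa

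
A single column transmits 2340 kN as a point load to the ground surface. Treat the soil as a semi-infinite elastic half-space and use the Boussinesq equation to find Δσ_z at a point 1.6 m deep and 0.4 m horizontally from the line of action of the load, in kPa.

Δσ_z ≈ 375 kPa

Boussinesq vertical stress below a point load on an elastic half-space:
Δσ_z = 3P/(2πz²) · [1 + (r/z)²]^(−5/2)
r/z = 0.4/1.6 = 0.25; [1+(r/z)²]^(−5/2) = 0.85936.
Δσ_z = 3×2340/(2π×1.6²) × 0.85936 = 436.43 × 0.85936 = 375.1 kPa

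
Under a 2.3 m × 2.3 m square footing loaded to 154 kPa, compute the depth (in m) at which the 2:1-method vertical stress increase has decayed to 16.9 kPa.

2:1 spreading — at depth z the loaded area has grown by z in each plan dimension:
qB²/(B+z)² = Δσ_z ⇒ z = B(√(q/Δσ_z) − 1) = 2.3×(√(154/16.9) − 1) = 4.643 m

z ≈ 4.64 m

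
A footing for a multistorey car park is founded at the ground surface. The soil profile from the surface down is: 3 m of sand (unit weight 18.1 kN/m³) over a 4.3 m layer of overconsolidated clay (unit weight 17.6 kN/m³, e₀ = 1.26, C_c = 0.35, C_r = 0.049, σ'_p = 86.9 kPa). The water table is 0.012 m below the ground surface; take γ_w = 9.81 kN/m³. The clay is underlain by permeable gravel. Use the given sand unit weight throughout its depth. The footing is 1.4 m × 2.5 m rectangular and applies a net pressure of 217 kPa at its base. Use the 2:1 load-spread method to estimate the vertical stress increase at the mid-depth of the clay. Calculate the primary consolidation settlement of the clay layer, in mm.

S_c ≈ 12.5 mm

Mid-depth of clay below the ground surface: z = 3 + 4.3/2 = 5.15 m.
Total vertical stress at mid-clay: σ_v = 18.1×3 + 17.6×2.15 = 92.14 kPa.
Pore pressure: u = 9.81×(5.15 − 0.012) = 50.404 kPa.
Initial effective stress: σ'_0 = σ_v − u = 92.14 − 50.404 = 41.736 kPa.
Stress increase at mid-clay by the 2:1 spreading method:
Δσ = qBL/((B+z)(L+z)) = 217×1.4×2.5/((1.4+5.15)(2.5+5.15)) = 15.157 kPa
Final effective stress: σ'_f = 41.736 + 15.157 = 56.893 kPa.
σ'_f = 56.893 ≤ σ'_p = 86.9 kPa, so the clay remains overconsolidated and only the recompression index applies:
S_c = C_r·H/(1+e₀)·log₁₀(σ'_f/σ'_0) = 0.049×4.3/2.26×log₁₀(56.893/41.736)
    = 0.093232 × 0.13455 = 0.01254 m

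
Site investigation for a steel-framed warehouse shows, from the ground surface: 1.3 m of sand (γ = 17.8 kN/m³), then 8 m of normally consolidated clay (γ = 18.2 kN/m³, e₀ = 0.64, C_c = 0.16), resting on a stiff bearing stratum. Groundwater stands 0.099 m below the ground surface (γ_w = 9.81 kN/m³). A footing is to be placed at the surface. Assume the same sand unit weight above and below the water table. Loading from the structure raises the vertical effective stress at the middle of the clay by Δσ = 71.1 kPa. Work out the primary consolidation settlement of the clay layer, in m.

Mid-depth of clay below the ground surface: z = 1.3 + 8/2 = 5.3 m.
Total vertical stress at mid-clay: σ_v = 17.8×1.3 + 18.2×4 = 95.94 kPa.
Pore pressure: u = 9.81×(5.3 − 0.099) = 51.022 kPa.
Initial effective stress: σ'_0 = σ_v − u = 95.94 − 51.022 = 44.918 kPa.
Final effective stress: σ'_f = σ'_0 + Δσ = 44.918 + 71.1 = 116.02 kPa.
Normally consolidated clay, so the full stress increment lies on the virgin compression line:
S_c = C_c·H/(1+e₀)·log₁₀(σ'_f/σ'_0) = 0.16×8/(1+0.64)×log₁₀(116.02/44.918)
    = 0.78049 × 0.41211 = 0.3216 m

S_c ≈ 0.322 m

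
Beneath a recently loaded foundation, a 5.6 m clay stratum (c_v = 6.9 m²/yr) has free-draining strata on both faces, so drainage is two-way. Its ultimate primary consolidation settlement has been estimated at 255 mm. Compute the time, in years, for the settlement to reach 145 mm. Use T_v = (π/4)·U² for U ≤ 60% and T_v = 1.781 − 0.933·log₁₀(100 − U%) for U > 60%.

t ≈ 0.289 years

Drainage path length: H_d = H/2 = 2.8 m (double drainage).
U = S(t)/S_ult = 145/255 = 0.5686.
U ≤ 60%: T_v = (π/4)·U² = (π/4)×0.56863² = 0.25395.
t = T_v·H_d²/c_v = 0.25395×2.8²/6.9 = 0.2885 years.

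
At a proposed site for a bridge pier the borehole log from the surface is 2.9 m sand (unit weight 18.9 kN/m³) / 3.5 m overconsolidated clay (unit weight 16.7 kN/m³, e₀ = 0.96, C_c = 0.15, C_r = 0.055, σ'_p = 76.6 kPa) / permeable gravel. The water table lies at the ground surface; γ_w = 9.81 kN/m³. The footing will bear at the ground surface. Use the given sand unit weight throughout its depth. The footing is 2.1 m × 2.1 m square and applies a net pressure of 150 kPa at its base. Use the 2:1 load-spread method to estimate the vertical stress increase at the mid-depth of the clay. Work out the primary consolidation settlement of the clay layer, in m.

Mid-depth of clay below the ground surface: z = 2.9 + 3.5/2 = 4.65 m.
Total vertical stress at mid-clay: σ_v = 18.9×2.9 + 16.7×1.75 = 84.035 kPa.
Pore pressure: u = 9.81×(4.65 − 0) = 45.617 kPa.
Initial effective stress: σ'_0 = σ_v − u = 84.035 − 45.617 = 38.418 kPa.
Stress increase at mid-clay by the 2:1 spreading method:
Δσ = qBL/((B+z)(L+z)) = 150×2.1×2.1/((2.1+4.65)(2.1+4.65)) = 14.519 kPa
Final effective stress: σ'_f = 38.418 + 14.519 = 52.937 kPa.
σ'_f = 52.937 ≤ σ'_p = 76.6 kPa, so the clay remains overconsolidated and only the recompression index applies:
S_c = C_r·H/(1+e₀)·log₁₀(σ'_f/σ'_0) = 0.055×3.5/1.96×log₁₀(52.937/38.418)
    = 0.098214 × 0.13922 = 0.01367 m

S_c ≈ 0.0137 m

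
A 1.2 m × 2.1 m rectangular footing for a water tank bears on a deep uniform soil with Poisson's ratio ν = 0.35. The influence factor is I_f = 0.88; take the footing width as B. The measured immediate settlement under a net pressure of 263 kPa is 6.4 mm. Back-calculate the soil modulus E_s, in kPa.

E_s ≈ 38100 kPa

S_e = q·B·(1−ν²)/E_s · I_f  ⇒  E_s = q·B·(1−ν²)·I_f / S_e.
E_s = 263 × 1.2 × 0.8775 × 0.88 / 0.0064 = 38080 kPa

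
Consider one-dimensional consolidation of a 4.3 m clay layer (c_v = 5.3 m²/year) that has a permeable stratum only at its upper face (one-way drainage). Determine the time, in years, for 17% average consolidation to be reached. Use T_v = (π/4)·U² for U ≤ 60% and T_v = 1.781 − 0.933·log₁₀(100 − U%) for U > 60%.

t ≈ 0.0792 years

Drainage path length: H_d = H = 4.3 m (single drainage).
U ≤ 60%: T_v = (π/4)·U² = (π/4)×0.17² = 0.022698.
t = T_v·H_d²/c_v = 0.022698×4.3²/5.3 = 0.07919 years.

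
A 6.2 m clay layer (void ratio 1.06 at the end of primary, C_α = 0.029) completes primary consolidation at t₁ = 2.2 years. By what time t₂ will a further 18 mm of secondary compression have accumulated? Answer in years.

S_s = C_α·H/(1+e_p)·log₁₀(t₂/t₁) ⇒ log₁₀(t₂/t₁) = S_s·(1+e_p)/(C_α·H).
log₁₀(t₂/t₁) = 0.018 × (1+1.06) / (0.029×6.2) = 0.2062
t₂ = t₁ × 10^0.2062 = 2.2 × 1.608 = 3.537 years

t₂ ≈ 3.54 years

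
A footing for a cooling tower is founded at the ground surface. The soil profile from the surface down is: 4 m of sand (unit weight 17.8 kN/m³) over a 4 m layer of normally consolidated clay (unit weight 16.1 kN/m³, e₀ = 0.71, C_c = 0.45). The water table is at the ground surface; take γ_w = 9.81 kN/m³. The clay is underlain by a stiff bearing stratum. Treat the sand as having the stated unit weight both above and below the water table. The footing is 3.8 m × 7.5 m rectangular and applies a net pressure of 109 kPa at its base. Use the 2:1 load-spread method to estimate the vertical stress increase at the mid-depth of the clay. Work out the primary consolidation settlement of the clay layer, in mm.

Mid-depth of clay below the ground surface: z = 4 + 4/2 = 6 m.
Total vertical stress at mid-clay: σ_v = 17.8×4 + 16.1×2 = 103.4 kPa.
Pore pressure: u = 9.81×(6 − 0) = 58.86 kPa.
Initial effective stress: σ'_0 = σ_v − u = 103.4 − 58.86 = 44.54 kPa.
Stress increase at mid-clay by the 2:1 spreading method:
Δσ = qBL/((B+z)(L+z)) = 109×3.8×7.5/((3.8+6)(7.5+6)) = 23.481 kPa
Final effective stress: σ'_f = σ'_0 + Δσ = 44.54 + 23.481 = 68.021 kPa.
Normally consolidated clay, so the full stress increment lies on the virgin compression line:
S_c = C_c·H/(1+e₀)·log₁₀(σ'_f/σ'_0) = 0.45×4/(1+0.71)×log₁₀(68.021/44.54)
    = 1.0526 × 0.18389 = 0.1936 m

S_c ≈ 194 mm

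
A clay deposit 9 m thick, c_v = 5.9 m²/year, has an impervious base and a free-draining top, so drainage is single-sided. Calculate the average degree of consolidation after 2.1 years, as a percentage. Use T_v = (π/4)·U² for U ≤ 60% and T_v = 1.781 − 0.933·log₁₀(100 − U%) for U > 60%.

Drainage path length: H_d = H = 9 m (single drainage).
T_v = c_v·t/H_d² = 5.9×2.1/9² = 0.15296.
T_v = 0.15296 corresponds to the U ≤ 60% branch:
U = √(4T_v/π) = 0.4413

U ≈ 44.1 %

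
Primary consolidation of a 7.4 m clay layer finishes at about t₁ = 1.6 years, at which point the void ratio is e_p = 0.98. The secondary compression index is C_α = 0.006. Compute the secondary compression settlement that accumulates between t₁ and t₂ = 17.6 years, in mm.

S_s ≈ 23.4 mm

Secondary compression: S_s = C_α·H/(1+e_p)·log₁₀(t₂/t₁)
S_s = 0.006×7.4/(1+0.98)×log₁₀(17.6/1.6)
    = 0.02242 × 1.041 = 0.02335 m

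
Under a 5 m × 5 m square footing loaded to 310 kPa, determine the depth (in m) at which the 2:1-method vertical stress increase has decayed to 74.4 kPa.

z ≈ 5.21 m

2:1 spreading — at depth z the loaded area has grown by z in each plan dimension:
qB²/(B+z)² = Δσ_z ⇒ z = B(√(q/Δσ_z) − 1) = 5×(√(310/74.4) − 1) = 5.206 m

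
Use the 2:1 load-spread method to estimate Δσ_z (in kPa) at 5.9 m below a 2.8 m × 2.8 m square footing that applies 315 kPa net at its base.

By the 2:1 method the load spreads at 1 horizontal : 2 vertical, so at depth z the loaded area has grown by z in each plan dimension:
Δσ = qBL/((B+z)(L+z)) = 315×2.8×2.8/((2.8+5.9)(2.8+5.9)) = 32.628 kPa

Δσ_z ≈ 32.6 kPa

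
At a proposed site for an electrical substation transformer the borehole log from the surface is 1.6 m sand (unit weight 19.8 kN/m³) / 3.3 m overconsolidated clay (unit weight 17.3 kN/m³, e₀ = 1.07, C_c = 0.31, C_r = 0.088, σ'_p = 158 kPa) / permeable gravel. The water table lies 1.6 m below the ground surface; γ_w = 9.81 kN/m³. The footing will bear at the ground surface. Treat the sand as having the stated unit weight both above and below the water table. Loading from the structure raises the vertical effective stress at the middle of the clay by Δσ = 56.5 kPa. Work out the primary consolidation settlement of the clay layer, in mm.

S_c ≈ 50.3 mm

Mid-depth of clay below the ground surface: z = 1.6 + 3.3/2 = 3.25 m.
Total vertical stress at mid-clay: σ_v = 19.8×1.6 + 17.3×1.65 = 60.225 kPa.
Pore pressure: u = 9.81×(3.25 − 1.6) = 16.186 kPa.
Initial effective stress: σ'_0 = σ_v − u = 60.225 − 16.186 = 44.039 kPa.
Final effective stress: σ'_f = 44.039 + 56.5 = 100.54 kPa.
σ'_f = 100.54 ≤ σ'_p = 158 kPa, so the clay remains overconsolidated and only the recompression index applies:
S_c = C_r·H/(1+e₀)·log₁₀(σ'_f/σ'_0) = 0.088×3.3/2.07×log₁₀(100.54/44.039)
    = 0.14029 × 0.3585 = 0.05029 m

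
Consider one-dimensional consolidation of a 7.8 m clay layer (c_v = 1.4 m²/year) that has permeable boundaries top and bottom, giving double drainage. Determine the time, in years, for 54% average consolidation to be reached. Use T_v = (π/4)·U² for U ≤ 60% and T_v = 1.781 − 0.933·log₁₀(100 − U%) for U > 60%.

Drainage path length: H_d = H/2 = 3.9 m (double drainage).
U ≤ 60%: T_v = (π/4)·U² = (π/4)×0.54² = 0.22902.
t = T_v·H_d²/c_v = 0.22902×3.9²/1.4 = 2.488 years.

t ≈ 2.49 years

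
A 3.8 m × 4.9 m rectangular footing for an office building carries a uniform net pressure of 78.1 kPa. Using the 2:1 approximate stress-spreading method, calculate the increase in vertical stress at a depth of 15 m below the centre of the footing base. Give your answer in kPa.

By the 2:1 method the load spreads at 1 horizontal : 2 vertical, so at depth z the loaded area has grown by z in each plan dimension:
Δσ = qBL/((B+z)(L+z)) = 78.1×3.8×4.9/((3.8+15)(4.9+15)) = 3.887 kPa

Δσ_z ≈ 3.89 kPa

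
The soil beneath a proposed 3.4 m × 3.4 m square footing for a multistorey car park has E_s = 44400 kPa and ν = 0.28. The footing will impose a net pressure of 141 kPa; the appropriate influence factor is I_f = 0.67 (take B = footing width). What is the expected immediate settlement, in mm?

Immediate (elastic) settlement: S_e = q·B·(1−ν²)/E_s · I_f.
S_e = 141 × 3.4 × (1 − 0.28²) / 44400 × 0.67
    = 141 × 3.4 × 0.9216 / 44400 × 0.67
    = 0.006667 m = 6.667 mm

S_e ≈ 6.67 mm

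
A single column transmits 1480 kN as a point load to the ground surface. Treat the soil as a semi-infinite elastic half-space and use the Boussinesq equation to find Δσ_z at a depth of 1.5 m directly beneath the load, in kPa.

Δσ_z ≈ 314 kPa

Boussinesq vertical stress below a point load on an elastic half-space:
Δσ_z = 3P/(2πz²) · [1 + (r/z)²]^(−5/2)
r/z = 0/1.5 = 0; [1+(r/z)²]^(−5/2) = 1.
Δσ_z = 3×1480/(2π×1.5²) × 1 = 314.07 × 1 = 314.1 kPa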